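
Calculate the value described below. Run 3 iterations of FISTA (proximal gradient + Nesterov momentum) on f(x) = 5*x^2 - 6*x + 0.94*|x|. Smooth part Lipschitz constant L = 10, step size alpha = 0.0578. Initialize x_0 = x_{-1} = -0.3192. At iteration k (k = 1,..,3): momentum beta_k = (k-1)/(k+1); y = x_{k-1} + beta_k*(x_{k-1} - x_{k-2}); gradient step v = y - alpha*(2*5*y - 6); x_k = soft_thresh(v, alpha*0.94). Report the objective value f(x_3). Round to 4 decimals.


FISTA on f(x) = 5*x^2 - 6*x + 0.94*|x|
L = 10, alpha = 0.0578
Iteration 1: beta = 0.0, y = -0.3192 + 0.0*(-0.3192 + 0.3192) = -0.3192
  grad(y) = -9.192, v = y - alpha*grad = 0.2121
  prox(v) = soft_thresh(0.2121, 0.0543) = 0.1578
Iteration 2: beta = 0.3333, y = 0.1578 + 0.3333*(0.1578 + 0.3192) = 0.3168
  grad(y) = -2.8325, v = y - alpha*grad = 0.4805
  prox(v) = soft_thresh(0.4805, 0.0543) = 0.4261
Iteration 3: beta = 0.5, y = 0.4261 + 0.5*(0.4261 - 0.1578) = 0.5603
  grad(y) = -0.3968, v = y - alpha*grad = 0.5833
  prox(v) = soft_thresh(0.5833, 0.0543) = 0.5289
f(x_3) = 5*0.5289^2 - 6*0.5289 + 0.94*|0.5289| = -1.2776


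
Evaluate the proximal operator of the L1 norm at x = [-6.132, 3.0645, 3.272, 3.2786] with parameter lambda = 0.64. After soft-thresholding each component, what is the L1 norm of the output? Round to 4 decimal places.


Soft-thresholding with lambda = 0.64:
prox(-6.132) = sign(-6.132)*max(|-6.132| - 0.64, 0) = -5.492
prox(3.0645) = sign(3.0645)*max(|3.0645| - 0.64, 0) = 2.4245
prox(3.272) = sign(3.272)*max(|3.272| - 0.64, 0) = 2.632
prox(3.2786) = sign(3.2786)*max(|3.2786| - 0.64, 0) = 2.6386
prox(x) = [-5.492, 2.4245, 2.632, 2.6386]
||prox(x)||_1 = 5.492 + 2.4245 + 2.632 + 2.6386 = 13.1871


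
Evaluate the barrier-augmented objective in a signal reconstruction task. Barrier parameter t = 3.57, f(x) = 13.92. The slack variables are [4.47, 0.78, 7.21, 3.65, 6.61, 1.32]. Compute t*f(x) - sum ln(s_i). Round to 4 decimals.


Step 1: Compute log-barrier.
ln values: [1.4974, -0.2485, 1.9755, 1.2947, 1.8886, 0.2776]
phi = -(1.4974 - 0.2485 + 1.9755 + 1.2947 + 1.8886 + 0.2776) = -6.6853
Step 2: Compute augmented objective.
t*f(x) = 3.57*13.92 = 49.6944
Total = 49.6944 - 6.6853 = 43.0091


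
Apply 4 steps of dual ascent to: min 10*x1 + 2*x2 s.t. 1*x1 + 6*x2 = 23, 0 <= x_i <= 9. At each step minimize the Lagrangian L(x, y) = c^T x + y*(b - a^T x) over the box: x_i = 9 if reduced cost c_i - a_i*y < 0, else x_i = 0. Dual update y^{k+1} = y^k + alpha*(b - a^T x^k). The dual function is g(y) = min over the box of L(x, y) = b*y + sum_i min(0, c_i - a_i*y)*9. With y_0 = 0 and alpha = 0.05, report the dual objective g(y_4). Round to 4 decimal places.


Dual ascent for LP: min 10*x1 + 2*x2, 1*x1 + 6*x2 = 23, 0 <= x_i <= 9
Step 1: y^k = 0.0, reduced costs: (10.0, 2.0)
  x^k = (0.0, 0.0), subgradient = b - a^T x = 23.0
  y^{k+1} = 0.0 + 0.05*23.0 = 1.15
Step 2: y^k = 1.15, reduced costs: (8.85, -4.9)
  x^k = (0.0, 9.0), subgradient = b - a^T x = -31.0
  y^{k+1} = 1.15 + 0.05*-31.0 = -0.4
Step 3: y^k = -0.4, reduced costs: (10.4, 4.4)
  x^k = (0.0, 0.0), subgradient = b - a^T x = 23.0
  y^{k+1} = -0.4 + 0.05*23.0 = 0.75
Step 4: y^k = 0.75, reduced costs: (9.25, -2.5)
  x^k = (0.0, 9.0), subgradient = b - a^T x = -31.0
  y^{k+1} = 0.75 + 0.05*-31.0 = -0.8
Dual objective at y_4 = -0.8: reduced costs (10.8, 6.8), box minimizer x = (0.0, 0.0)
g(y_4) = b*y + (c1 - a1*y)*x1 + (c2 - a2*y)*x2 = 23*(-0.8) + 10.8*0.0 + 6.8*0.0 = -18.4 + 0.0 + 0.0 = -18.4


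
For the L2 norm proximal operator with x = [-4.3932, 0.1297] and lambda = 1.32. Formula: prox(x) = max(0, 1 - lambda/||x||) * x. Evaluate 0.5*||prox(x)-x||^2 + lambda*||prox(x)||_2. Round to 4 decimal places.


Step 1: Compute ||x||.
||x|| = 4.3951
Step 2: Compute scaling factor.
scale = max(0, 1 - 1.32/4.3951) = 0.6997
Step 3: prox(x) = [-3.0738, 0.0907]
||prox(x)|| = 3.0751
Step 4: Proximal objective.
0.5*||prox-x||^2 = 0.8712
lambda*||prox|| = 4.0591
Total = 4.9304


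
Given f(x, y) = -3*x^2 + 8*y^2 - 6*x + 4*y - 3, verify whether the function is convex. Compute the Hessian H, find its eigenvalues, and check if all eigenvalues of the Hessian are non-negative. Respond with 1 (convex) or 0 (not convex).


The Hessian of f(x,y) = -3*x^2 + 8*y^2 - 6*x + 4*y - 3 is:
H = [[-6, 0], [0, 16]]
Trace = -6 + 16 = 10
Determinant = -6*16 - (0)^2 = -96
Discriminant = (10)^2 - 4*-96 = 484.0
Eigenvalues: lambda_1 = -6.0, lambda_2 = 16.0
The function is not convex.

0


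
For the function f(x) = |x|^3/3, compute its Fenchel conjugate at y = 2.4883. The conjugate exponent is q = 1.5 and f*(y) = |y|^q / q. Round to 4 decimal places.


The conjugate exponent q satisfies 1/p + 1/q = 1.
p = 3, so q = 3/(3 - 1) = 1.5
|y|^q = 2.4883^1.5 = 3.9251
f*(2.4883) = 3.9251 / 1.5 = 2.6168


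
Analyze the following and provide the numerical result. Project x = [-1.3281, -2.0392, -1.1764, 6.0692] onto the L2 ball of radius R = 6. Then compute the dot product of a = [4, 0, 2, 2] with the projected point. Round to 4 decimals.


Step 1: Compute ||x|| (intermediates to 6 decimals).
||x|| = sqrt((-1.3281)^2 + (-2.0392)^2 + (-1.1764)^2 + 6.0692^2) = 6.643891
Step 2: Project.
Since ||x|| > R, scale = R/||x|| = 6/6.643891 = 0.903085, proj(x) = scale * x
proj(x) = [-1.199387, -1.841571, -1.062389, 5.481003]
Step 3: Dot product.
a^T * proj(x) = 4*(-1.199387) + 0*(-1.841571) + 2*(-1.062389) + 2*5.481003 = 4.0397


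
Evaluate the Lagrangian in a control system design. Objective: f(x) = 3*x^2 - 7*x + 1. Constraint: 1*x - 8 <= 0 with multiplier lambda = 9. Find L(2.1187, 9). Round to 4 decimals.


Step 1: Evaluate f(x).
f(2.1187) = 3*2.1187^2 - 7*2.1187 + 1 = -0.3642
Step 2: Evaluate g(x).
g(2.1187) = 1*2.1187 - 8 = -5.8813
Step 3: Compute Lagrangian.
L = -0.3642 + 9*-5.8813 = -53.2959


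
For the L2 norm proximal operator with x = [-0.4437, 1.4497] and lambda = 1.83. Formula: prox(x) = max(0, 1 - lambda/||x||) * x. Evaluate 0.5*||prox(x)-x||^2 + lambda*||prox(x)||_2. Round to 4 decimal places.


Step 1: Compute ||x||.
||x|| = 1.5161
Step 2: Compute scaling factor.
scale = max(0, 1 - 1.83/1.5161) = 0.0
Step 3: prox(x) = [-0.0, 0.0]
||prox(x)|| = 0.0
Step 4: Proximal objective.
0.5*||prox-x||^2 = 1.1492
lambda*||prox|| = 0.0
Total = 1.1492


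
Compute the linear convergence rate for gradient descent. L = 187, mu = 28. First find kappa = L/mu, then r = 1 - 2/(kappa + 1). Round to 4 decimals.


Step 1: Compute the condition number.
kappa = L/mu = 187/28 = 6.6786
Step 2: Compute the convergence rate.
r = 1 - 2/(kappa + 1) = 1 - 2*mu/(L + mu) = (L - mu)/(L + mu) = 159/215 = 0.7395


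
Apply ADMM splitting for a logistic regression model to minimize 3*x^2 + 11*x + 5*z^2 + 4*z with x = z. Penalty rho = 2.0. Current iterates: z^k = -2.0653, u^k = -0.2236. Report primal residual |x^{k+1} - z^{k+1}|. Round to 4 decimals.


ADMM iteration with rho = 2.0, z^k = -2.0653, u^k = -0.2236
Step 1: x-update.
Minimize 3*x^2 + 11*x + (2.0/2)*(x + 2.0653 - 0.2236)^2
FOC: (2*3 + 2.0)*x = -11 + 2.0*(-2.0653 + 0.2236)
x^{k+1} = -1.8354
Step 2: z-update.
Minimize 5*z^2 + 4*z + (2.0/2)*(-1.8354 - z - 0.2236)^2
FOC: (2*5 + 2.0)*z = -4 + 2.0*(-1.8354 - 0.2236)
z^{k+1} = -0.6765
Step 3: u-update.
u^{k+1} = -0.2236 - 1.8354 + 0.6765 = -1.3825
Step 4: Primal residual = |-1.8354 + 0.6765| = 1.1589


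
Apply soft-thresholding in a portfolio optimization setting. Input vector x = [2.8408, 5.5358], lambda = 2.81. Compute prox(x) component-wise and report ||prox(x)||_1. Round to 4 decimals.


Soft-thresholding with lambda = 2.81:
prox(2.8408) = sign(2.8408)*max(|2.8408| - 2.81, 0) = 0.0308
prox(5.5358) = sign(5.5358)*max(|5.5358| - 2.81, 0) = 2.7258
prox(x) = [0.0308, 2.7258]
||prox(x)||_1 = 0.0308 + 2.7258 = 2.7566


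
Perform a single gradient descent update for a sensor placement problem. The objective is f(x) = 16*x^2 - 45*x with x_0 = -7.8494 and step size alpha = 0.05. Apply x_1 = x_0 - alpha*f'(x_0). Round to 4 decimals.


We compute the gradient at x_0 and apply the update.
f'(x) = 32*x - 45
f'(-7.8494) = 32*-7.8494 - 45 = -296.1808
x_1 = -7.8494 - 0.05*-296.1808 = 6.9596


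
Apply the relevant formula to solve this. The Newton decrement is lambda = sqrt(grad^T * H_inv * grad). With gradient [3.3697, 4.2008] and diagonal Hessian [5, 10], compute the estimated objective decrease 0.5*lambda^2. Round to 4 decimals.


Step 1: H is diagonal, so H^(-1) * g = [0.6739, 0.4201].
Step 2: g^T H^(-1) g = sum_i g_i^2 / H_ii
  = (3.3697)^2/5 + (4.2008)^2/10
  = 2.271 + 1.7647 = 4.0356
Step 3: Objective decrease = 0.5 * g^T H^(-1) g = 2.0178


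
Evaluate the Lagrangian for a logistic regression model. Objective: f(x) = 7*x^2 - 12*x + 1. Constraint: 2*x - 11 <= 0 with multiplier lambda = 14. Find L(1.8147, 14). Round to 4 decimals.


Step 1: Evaluate f(x).
f(1.8147) = 7*1.8147^2 - 12*1.8147 + 1 = 2.2756
Step 2: Evaluate g(x).
g(1.8147) = 2*1.8147 - 11 = -7.3706
Step 3: Compute Lagrangian.
L = 2.2756 + 14*-7.3706 = -100.9128


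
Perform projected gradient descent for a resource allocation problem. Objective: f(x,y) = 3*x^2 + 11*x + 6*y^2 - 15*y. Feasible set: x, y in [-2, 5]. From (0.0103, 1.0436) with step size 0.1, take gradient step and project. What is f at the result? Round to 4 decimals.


Step 1: Compute gradient at (0.0103, 1.0436).
grad_x = 2*3*0.0103 + 11 = 11.0618
grad_y = 2*6*1.0436 - 15 = -2.4768
Step 2: Gradient step.
x_raw = 0.0103 - 0.1*11.0618 = -1.0959
y_raw = 1.0436 - 0.1*-2.4768 = 1.2913
Step 3: Project onto [-2, 5].
x_proj = clip(-1.0959) = -1.0959
y_proj = clip(1.2913) = 1.2913
Step 4: Evaluate f.
f(-1.0959, 1.2913) = -17.8166


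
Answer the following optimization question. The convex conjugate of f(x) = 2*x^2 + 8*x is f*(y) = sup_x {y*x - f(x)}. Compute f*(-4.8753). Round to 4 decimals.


f*(y) = sup_x {y*x - a*x^2 - b*x} = sup_x {(y-b)*x - a*x^2}
FOC: (y - b) - 2a*x = 0 => x* = (y - b)/(2a)
x* = (-4.8753 - 8)/(2*2) = -3.2188
f*(-4.8753) = (y-b)^2/(4a) = (-4.8753 - 8)^2/(4*2)
= 165.7734/8 = 20.7217


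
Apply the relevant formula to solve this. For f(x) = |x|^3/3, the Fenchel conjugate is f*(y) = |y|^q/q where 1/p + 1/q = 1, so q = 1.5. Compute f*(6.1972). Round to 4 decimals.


The conjugate exponent q satisfies 1/p + 1/q = 1.
p = 3, so q = 3/(3 - 1) = 1.5
|y|^q = 6.1972^1.5 = 15.4274
f*(6.1972) = 15.4274 / 1.5 = 10.2849


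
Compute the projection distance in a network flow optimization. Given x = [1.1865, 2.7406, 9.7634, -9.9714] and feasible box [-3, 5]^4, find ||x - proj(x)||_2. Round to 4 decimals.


Project each component onto [-3, 5].
clip(1.1865) = 1.1865, clip(2.7406) = 2.7406, clip(9.7634) = 5.0, clip(-9.9714) = -3.0
Projection = [1.1865, 2.7406, 5.0, -3.0]
Squared diffs: [0.0, 0.0, 22.69, 48.6004]
Distance = sqrt(71.2904) = 8.4434


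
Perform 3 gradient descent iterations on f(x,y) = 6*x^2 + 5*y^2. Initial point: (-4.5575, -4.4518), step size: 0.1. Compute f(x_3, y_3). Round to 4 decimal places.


Gradient descent on f(x,y) = 6*x^2 + 5*y^2.
Starting point: (-4.5575, -4.4518), alpha = 0.1
Step 1: grad_x = 2*6*-4.5575 = -54.69, grad_y = 2*5*-4.4518 = -44.518
  x_1 = -4.5575 - 0.1*-54.69 = 0.9115
  y_1 = -4.4518 - 0.1*-44.518 = 0.0
Step 2: grad_x = 2*6*0.9115 = 10.938, grad_y = 2*5*0.0 = 0.0
  x_2 = 0.9115 - 0.1*10.938 = -0.1823
  y_2 = 0.0 - 0.1*0.0 = 0.0
Step 3: grad_x = 2*6*-0.1823 = -2.1876, grad_y = 2*5*0.0 = 0.0
  x_3 = -0.1823 - 0.1*-2.1876 = 0.0365
  y_3 = 0.0 - 0.1*0.0 = 0.0
f(0.0365, 0.0) = 6*0.0365^2 + 5*0.0^2 = 0.008


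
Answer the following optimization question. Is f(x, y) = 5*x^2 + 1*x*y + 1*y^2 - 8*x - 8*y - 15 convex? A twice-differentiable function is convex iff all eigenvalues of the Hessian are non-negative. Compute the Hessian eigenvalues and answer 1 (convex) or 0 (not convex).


The Hessian of f(x,y) = 5*x^2 + 1*x*y + 1*y^2 - 8*x - 8*y - 15 is:
H = [[10, 1], [1, 2]]
Trace = 10 + 2 = 12
Determinant = 10*2 - (1)^2 = 19
Discriminant = (12)^2 - 4*19 = 68.0
Eigenvalues: lambda_1 = 1.8769, lambda_2 = 10.1231
The function is convex.

1


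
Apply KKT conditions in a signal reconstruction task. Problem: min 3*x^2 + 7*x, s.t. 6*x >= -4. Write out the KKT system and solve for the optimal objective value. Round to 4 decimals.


Step 1: Try lambda = 0 (constraint inactive).
x_unc = -7/(2*3) = -1.1667
Check: 6*-1.1667 = -7.0002 < -4 -- violated!
Step 2: Constraint must be active: 6*x = -4
x* = -4/6 = -2/3 = -0.6667 (rounded; the exact value -2/3 is used below)
lambda = (2*3*(-2/3) + 7)/6 = 0.5
Step 3: Compute optimal value.
f(x*) = 3*(-2/3)^2 + 7*(-2/3) = -3.3333


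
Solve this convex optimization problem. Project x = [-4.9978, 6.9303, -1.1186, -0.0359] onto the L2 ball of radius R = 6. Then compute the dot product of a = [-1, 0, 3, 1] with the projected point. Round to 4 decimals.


Step 1: Compute ||x|| (intermediates to 6 decimals).
||x|| = sqrt((-4.9978)^2 + 6.9303^2 + (-1.1186)^2 + (-0.0359)^2) = 8.617402
Step 2: Project.
Since ||x|| > R, scale = R/||x|| = 6/8.617402 = 0.696266, proj(x) = scale * x
proj(x) = [-3.479798, 4.825332, -0.778843, -0.024996]
Step 3: Dot product.
a^T * proj(x) = -1*(-3.479798) + 0*4.825332 + 3*(-0.778843) + 1*(-0.024996) = 1.1183


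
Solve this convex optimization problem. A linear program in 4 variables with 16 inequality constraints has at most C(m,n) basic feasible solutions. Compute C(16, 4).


Each vertex corresponds to some choice of n active constraints out of m, so the number of vertices is at most C(m, n) = m! / (n!(m-n)!).
m = 16, n = 4
Numerator: 16 * 15 * 14 * 13
Denominator: 4! = 24
C(16, 4) = 1820


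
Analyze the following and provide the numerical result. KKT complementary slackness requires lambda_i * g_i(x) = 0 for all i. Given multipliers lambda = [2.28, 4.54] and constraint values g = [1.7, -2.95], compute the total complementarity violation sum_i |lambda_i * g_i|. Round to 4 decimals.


KKT complementary slackness check:
lambda_1 * g_1 = 2.28 * 1.7 = 3.876
lambda_2 * g_2 = 4.54 * -2.95 = -13.393
Total violation = 3.876 + 13.393 = 17.269


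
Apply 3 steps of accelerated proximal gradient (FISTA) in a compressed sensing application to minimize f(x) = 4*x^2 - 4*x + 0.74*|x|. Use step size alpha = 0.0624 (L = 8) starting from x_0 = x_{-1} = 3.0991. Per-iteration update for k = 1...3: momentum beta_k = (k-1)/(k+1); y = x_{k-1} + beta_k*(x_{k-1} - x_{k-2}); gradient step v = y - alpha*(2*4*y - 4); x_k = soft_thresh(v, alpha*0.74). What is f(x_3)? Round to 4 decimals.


FISTA on f(x) = 4*x^2 - 4*x + 0.74*|x|
L = 8, alpha = 0.0624
Iteration 1: beta = 0.0, y = 3.0991 + 0.0*(3.0991 - 3.0991) = 3.0991
  grad(y) = 20.7928, v = y - alpha*grad = 1.8016
  prox(v) = soft_thresh(1.8016, 0.0462) = 1.7555
Iteration 2: beta = 0.3333, y = 1.7555 + 0.3333*(1.7555 - 3.0991) = 1.3076
  grad(y) = 6.4606, v = y - alpha*grad = 0.9044
  prox(v) = soft_thresh(0.9044, 0.0462) = 0.8583
Iteration 3: beta = 0.5, y = 0.8583 + 0.5*(0.8583 - 1.7555) = 0.4097
  grad(y) = -0.7227, v = y - alpha*grad = 0.4548
  prox(v) = soft_thresh(0.4548, 0.0462) = 0.4086
f(x_3) = 4*0.4086^2 - 4*0.4086 + 0.74*|0.4086| = -0.6642


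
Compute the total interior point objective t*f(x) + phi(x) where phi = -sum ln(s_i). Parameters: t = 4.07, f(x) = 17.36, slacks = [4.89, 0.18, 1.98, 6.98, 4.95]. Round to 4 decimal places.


Step 1: Compute log-barrier.
ln values: [1.5872, -1.7148, 0.6831, 1.943, 1.5994]
phi = -(1.5872 - 1.7148 + 0.6831 + 1.943 + 1.5994) = -4.0979
Step 2: Compute augmented objective.
t*f(x) = 4.07*17.36 = 70.6552
Total = 70.6552 - 4.0979 = 66.5573


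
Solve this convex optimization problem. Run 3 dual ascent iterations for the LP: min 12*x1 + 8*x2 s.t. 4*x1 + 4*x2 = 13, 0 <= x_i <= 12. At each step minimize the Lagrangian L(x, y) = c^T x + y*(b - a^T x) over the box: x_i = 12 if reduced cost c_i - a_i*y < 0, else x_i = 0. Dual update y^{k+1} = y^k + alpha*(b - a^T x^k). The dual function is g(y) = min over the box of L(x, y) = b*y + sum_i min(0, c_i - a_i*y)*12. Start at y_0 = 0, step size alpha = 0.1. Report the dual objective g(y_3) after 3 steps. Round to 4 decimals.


Dual ascent for LP: min 12*x1 + 8*x2, 4*x1 + 4*x2 = 13, 0 <= x_i <= 12
Step 1: y^k = 0.0, reduced costs: (12.0, 8.0)
  x^k = (0.0, 0.0), subgradient = b - a^T x = 13.0
  y^{k+1} = 0.0 + 0.1*13.0 = 1.3
Step 2: y^k = 1.3, reduced costs: (6.8, 2.8)
  x^k = (0.0, 0.0), subgradient = b - a^T x = 13.0
  y^{k+1} = 1.3 + 0.1*13.0 = 2.6
Step 3: y^k = 2.6, reduced costs: (1.6, -2.4)
  x^k = (0.0, 12.0), subgradient = b - a^T x = -35.0
  y^{k+1} = 2.6 + 0.1*-35.0 = -0.9
Dual objective at y_3 = -0.9: reduced costs (15.6, 11.6), box minimizer x = (0.0, 0.0)
g(y_3) = b*y + (c1 - a1*y)*x1 + (c2 - a2*y)*x2 = 13*(-0.9) + 15.6*0.0 + 11.6*0.0 = -11.7 + 0.0 + 0.0 = -11.7


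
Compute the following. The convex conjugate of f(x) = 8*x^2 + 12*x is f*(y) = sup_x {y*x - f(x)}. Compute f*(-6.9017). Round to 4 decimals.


f*(y) = sup_x {y*x - a*x^2 - b*x} = sup_x {(y-b)*x - a*x^2}
FOC: (y - b) - 2a*x = 0 => x* = (y - b)/(2a)
x* = (-6.9017 - 12)/(2*8) = -1.1814
f*(-6.9017) = (y-b)^2/(4a) = (-6.9017 - 12)^2/(4*8)
= 357.2743/32 = 11.1648


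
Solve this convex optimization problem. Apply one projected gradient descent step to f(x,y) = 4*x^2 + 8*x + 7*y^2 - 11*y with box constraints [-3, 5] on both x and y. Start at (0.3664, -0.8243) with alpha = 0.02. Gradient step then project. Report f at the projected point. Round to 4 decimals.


Step 1: Compute gradient at (0.3664, -0.8243).
grad_x = 2*4*0.3664 + 8 = 10.9312
grad_y = 2*7*-0.8243 - 11 = -22.5402
Step 2: Gradient step.
x_raw = 0.3664 - 0.02*10.9312 = 0.1478
y_raw = -0.8243 - 0.02*-22.5402 = -0.3735
Step 3: Project onto [-3, 5].
x_proj = clip(0.1478) = 0.1478
y_proj = clip(-0.3735) = -0.3735
Step 4: Evaluate f.
f(0.1478, -0.3735) = 6.3545


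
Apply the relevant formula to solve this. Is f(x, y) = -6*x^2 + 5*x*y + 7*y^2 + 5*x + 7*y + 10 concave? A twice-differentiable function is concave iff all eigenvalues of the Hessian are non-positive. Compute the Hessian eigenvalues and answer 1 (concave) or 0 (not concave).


The Hessian of f(x,y) = -6*x^2 + 5*x*y + 7*y^2 + 5*x + 7*y + 10 is:
H = [[-12, 5], [5, 14]]
Trace = -12 + 14 = 2
Determinant = -12*14 - (5)^2 = -193
Discriminant = (2)^2 - 4*-193 = 776.0
Eigenvalues: lambda_1 = -12.9284, lambda_2 = 14.9284
The function is not concave.

0


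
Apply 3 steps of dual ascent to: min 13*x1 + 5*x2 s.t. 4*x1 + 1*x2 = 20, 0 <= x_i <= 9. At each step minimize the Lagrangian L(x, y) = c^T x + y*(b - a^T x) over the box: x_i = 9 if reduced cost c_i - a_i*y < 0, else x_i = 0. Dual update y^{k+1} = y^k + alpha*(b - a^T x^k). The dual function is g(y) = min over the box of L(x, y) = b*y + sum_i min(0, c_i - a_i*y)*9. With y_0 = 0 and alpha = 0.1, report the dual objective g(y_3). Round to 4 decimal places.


Dual ascent for LP: min 13*x1 + 5*x2, 4*x1 + 1*x2 = 20, 0 <= x_i <= 9
Step 1: y^k = 0.0, reduced costs: (13.0, 5.0)
  x^k = (0.0, 0.0), subgradient = b - a^T x = 20.0
  y^{k+1} = 0.0 + 0.1*20.0 = 2.0
Step 2: y^k = 2.0, reduced costs: (5.0, 3.0)
  x^k = (0.0, 0.0), subgradient = b - a^T x = 20.0
  y^{k+1} = 2.0 + 0.1*20.0 = 4.0
Step 3: y^k = 4.0, reduced costs: (-3.0, 1.0)
  x^k = (9.0, 0.0), subgradient = b - a^T x = -16.0
  y^{k+1} = 4.0 + 0.1*-16.0 = 2.4
Dual objective at y_3 = 2.4: reduced costs (3.4, 2.6), box minimizer x = (0.0, 0.0)
g(y_3) = b*y + (c1 - a1*y)*x1 + (c2 - a2*y)*x2 = 20*2.4 + 3.4*0.0 + 2.6*0.0 = 48.0 + 0.0 + 0.0 = 48.0


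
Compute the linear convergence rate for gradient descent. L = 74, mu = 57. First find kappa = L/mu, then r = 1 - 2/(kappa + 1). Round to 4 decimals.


Step 1: Compute the condition number.
kappa = L/mu = 74/57 = 1.2982
Step 2: Compute the convergence rate.
r = 1 - 2/(kappa + 1) = 1 - 2*mu/(L + mu) = (L - mu)/(L + mu) = 17/131 = 0.1298


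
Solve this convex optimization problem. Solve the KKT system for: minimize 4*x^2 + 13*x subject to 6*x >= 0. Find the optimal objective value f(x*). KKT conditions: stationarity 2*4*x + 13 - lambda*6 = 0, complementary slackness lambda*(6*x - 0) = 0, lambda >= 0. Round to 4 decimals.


Step 1: Try lambda = 0 (constraint inactive).
x_unc = -13/(2*4) = -1.625
Check: 6*-1.625 = -9.75 < 0 -- violated!
Step 2: Constraint must be active: 6*x = 0
x* = 0/6 = 0.0
lambda = (2*4*0.0 + 13)/6 = 2.1667
Step 3: Compute optimal value.
f(x*) = 4*0.0^2 + 13*0.0 = 0.0


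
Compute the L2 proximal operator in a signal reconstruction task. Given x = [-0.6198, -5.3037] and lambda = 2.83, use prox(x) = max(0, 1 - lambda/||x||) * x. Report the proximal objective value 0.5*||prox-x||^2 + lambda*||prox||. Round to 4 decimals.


Step 1: Compute ||x||.
||x|| = 5.3398
Step 2: Compute scaling factor.
scale = max(0, 1 - 2.83/5.3398) = 0.47
Step 3: prox(x) = [-0.2913, -2.4928]
||prox(x)|| = 2.5098
Step 4: Proximal objective.
0.5*||prox-x||^2 = 4.0045
lambda*||prox|| = 7.1027
Total = 11.1072


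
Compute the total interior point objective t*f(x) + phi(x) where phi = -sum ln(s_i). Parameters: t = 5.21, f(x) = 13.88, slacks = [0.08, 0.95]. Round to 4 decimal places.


Step 1: Compute log-barrier.
ln values: [-2.5257, -0.0513]
phi = -(-2.5257 - 0.0513) = 2.577
Step 2: Compute augmented objective.
t*f(x) = 5.21*13.88 = 72.3148
Total = 72.3148 + 2.577 = 74.8918


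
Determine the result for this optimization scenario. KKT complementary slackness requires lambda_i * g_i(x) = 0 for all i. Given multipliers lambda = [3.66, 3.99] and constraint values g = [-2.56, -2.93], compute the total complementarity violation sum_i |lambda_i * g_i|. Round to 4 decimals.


KKT complementary slackness check:
lambda_1 * g_1 = 3.66 * -2.56 = -9.3696
lambda_2 * g_2 = 3.99 * -2.93 = -11.6907
Total violation = 9.3696 + 11.6907 = 21.0603


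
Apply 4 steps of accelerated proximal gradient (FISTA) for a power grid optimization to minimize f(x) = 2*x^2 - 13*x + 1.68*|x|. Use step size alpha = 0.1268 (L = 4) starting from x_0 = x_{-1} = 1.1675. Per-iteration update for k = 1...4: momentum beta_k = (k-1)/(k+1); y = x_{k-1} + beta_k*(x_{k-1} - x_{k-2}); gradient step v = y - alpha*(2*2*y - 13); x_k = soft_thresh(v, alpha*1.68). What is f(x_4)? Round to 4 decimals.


FISTA on f(x) = 2*x^2 - 13*x + 1.68*|x|
L = 4, alpha = 0.1268
Iteration 1: beta = 0.0, y = 1.1675 + 0.0*(1.1675 - 1.1675) = 1.1675
  grad(y) = -8.33, v = y - alpha*grad = 2.2237
  prox(v) = soft_thresh(2.2237, 0.213) = 2.0107
Iteration 2: beta = 0.3333, y = 2.0107 + 0.3333*(2.0107 - 1.1675) = 2.2918
  grad(y) = -3.8328, v = y - alpha*grad = 2.7778
  prox(v) = soft_thresh(2.7778, 0.213) = 2.5648
Iteration 3: beta = 0.5, y = 2.5648 + 0.5*(2.5648 - 2.0107) = 2.8418
  grad(y) = -1.6328, v = y - alpha*grad = 3.0488
  prox(v) = soft_thresh(3.0488, 0.213) = 2.8358
Iteration 4: beta = 0.6, y = 2.8358 + 0.6*(2.8358 - 2.5648) = 2.9984
  grad(y) = -1.0062, v = y - alpha*grad = 3.126
  prox(v) = soft_thresh(3.126, 0.213) = 2.913
f(x_4) = 2*2.913^2 - 13*2.913 + 1.68*|2.913| = -16.004


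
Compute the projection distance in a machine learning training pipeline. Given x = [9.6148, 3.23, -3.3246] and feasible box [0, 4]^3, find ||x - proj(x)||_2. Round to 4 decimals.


Project each component onto [0, 4].
clip(9.6148) = 4.0, clip(3.23) = 3.23, clip(-3.3246) = 0.0
Projection = [4.0, 3.23, 0.0]
Squared diffs: [31.526, 0.0, 11.053]
Distance = sqrt(42.579) = 6.5253


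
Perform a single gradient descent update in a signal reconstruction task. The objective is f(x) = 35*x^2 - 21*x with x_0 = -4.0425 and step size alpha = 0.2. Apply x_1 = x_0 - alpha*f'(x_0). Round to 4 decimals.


We compute the gradient at x_0 and apply the update.
f'(x) = 70*x - 21
f'(-4.0425) = 70*-4.0425 - 21 = -303.975
x_1 = -4.0425 - 0.2*-303.975 = 56.7525


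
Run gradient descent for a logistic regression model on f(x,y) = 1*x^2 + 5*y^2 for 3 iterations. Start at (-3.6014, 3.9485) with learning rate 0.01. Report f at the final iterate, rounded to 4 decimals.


Gradient descent on f(x,y) = 1*x^2 + 5*y^2.
Starting point: (-3.6014, 3.9485), alpha = 0.01
Step 1: grad_x = 2*1*-3.6014 = -7.2028, grad_y = 2*5*3.9485 = 39.485
  x_1 = -3.6014 - 0.01*-7.2028 = -3.5294
  y_1 = 3.9485 - 0.01*39.485 = 3.5537
Step 2: grad_x = 2*1*-3.5294 = -7.0587, grad_y = 2*5*3.5537 = 35.5365
  x_2 = -3.5294 - 0.01*-7.0587 = -3.4588
  y_2 = 3.5537 - 0.01*35.5365 = 3.1983
Step 3: grad_x = 2*1*-3.4588 = -6.9176, grad_y = 2*5*3.1983 = 31.9829
  x_3 = -3.4588 - 0.01*-6.9176 = -3.3896
  y_3 = 3.1983 - 0.01*31.9829 = 2.8785
f(-3.3896, 2.8785) = 1*(-3.3896)^2 + 5*2.8785^2 = 52.917


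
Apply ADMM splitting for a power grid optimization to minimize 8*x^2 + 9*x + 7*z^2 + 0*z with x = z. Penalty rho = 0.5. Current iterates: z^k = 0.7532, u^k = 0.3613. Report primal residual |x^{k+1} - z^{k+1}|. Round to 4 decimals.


ADMM iteration with rho = 0.5, z^k = 0.7532, u^k = 0.3613
Step 1: x-update.
Minimize 8*x^2 + 9*x + (0.5/2)*(x - 0.7532 + 0.3613)^2
FOC: (2*8 + 0.5)*x = -9 + 0.5*(0.7532 - 0.3613)
x^{k+1} = -0.5336
Step 2: z-update.
Minimize 7*z^2 + 0*z + (0.5/2)*(-0.5336 - z + 0.3613)^2
FOC: (2*7 + 0.5)*z = 0 + 0.5*(-0.5336 + 0.3613)
z^{k+1} = -0.0059
Step 3: u-update.
u^{k+1} = 0.3613 - 0.5336 + 0.0059 = -0.1663
Step 4: Primal residual = |-0.5336 + 0.0059| = 0.5276


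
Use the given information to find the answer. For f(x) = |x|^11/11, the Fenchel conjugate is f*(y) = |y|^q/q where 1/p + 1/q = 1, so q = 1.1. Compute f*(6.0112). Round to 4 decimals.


The conjugate exponent q satisfies 1/p + 1/q = 1.
p = 11, so q = 11/(11 - 1) = 1.1
|y|^q = 6.0112^1.1 = 7.1921
f*(6.0112) = 7.1921 / 1.1 = 6.5383


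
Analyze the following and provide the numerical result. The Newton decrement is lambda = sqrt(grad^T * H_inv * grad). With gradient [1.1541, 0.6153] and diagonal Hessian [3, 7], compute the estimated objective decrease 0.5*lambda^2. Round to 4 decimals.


Step 1: H is diagonal, so H^(-1) * g = [0.3847, 0.0879].
Step 2: g^T H^(-1) g = sum_i g_i^2 / H_ii
  = (1.1541)^2/3 + (0.6153)^2/7
  = 0.444 + 0.0541 = 0.4981
Step 3: Objective decrease = 0.5 * g^T H^(-1) g = 0.249


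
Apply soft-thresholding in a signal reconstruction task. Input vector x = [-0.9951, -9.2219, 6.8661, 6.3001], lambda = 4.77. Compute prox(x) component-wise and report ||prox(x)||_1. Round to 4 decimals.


Soft-thresholding with lambda = 4.77:
prox(-0.9951) = sign(-0.9951)*max(|-0.9951| - 4.77, 0) = 0.0
prox(-9.2219) = sign(-9.2219)*max(|-9.2219| - 4.77, 0) = -4.4519
prox(6.8661) = sign(6.8661)*max(|6.8661| - 4.77, 0) = 2.0961
prox(6.3001) = sign(6.3001)*max(|6.3001| - 4.77, 0) = 1.5301
prox(x) = [0.0, -4.4519, 2.0961, 1.5301]
||prox(x)||_1 = 0.0 + 4.4519 + 2.0961 + 1.5301 = 8.0781


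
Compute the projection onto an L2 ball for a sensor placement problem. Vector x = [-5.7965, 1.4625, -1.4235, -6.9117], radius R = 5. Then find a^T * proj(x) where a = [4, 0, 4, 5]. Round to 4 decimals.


Step 1: Compute ||x|| (intermediates to 6 decimals).
||x|| = sqrt((-5.7965)^2 + 1.4625^2 + (-1.4235)^2 + (-6.9117)^2) = 9.248582
Step 2: Project.
Since ||x|| > R, scale = R/||x|| = 5/9.248582 = 0.540623, proj(x) = scale * x
proj(x) = [-3.133721, 0.790661, -0.769577, -3.736624]
Step 3: Dot product.
a^T * proj(x) = 4*(-3.133721) + 0*0.790661 + 4*(-0.769577) + 5*(-3.736624) = -34.2963


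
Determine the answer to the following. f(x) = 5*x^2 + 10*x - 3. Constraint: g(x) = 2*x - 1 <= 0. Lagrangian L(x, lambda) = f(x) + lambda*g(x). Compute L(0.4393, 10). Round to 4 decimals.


Step 1: Evaluate f(x).
f(0.4393) = 5*0.4393^2 + 10*0.4393 - 3 = 2.3579
Step 2: Evaluate g(x).
g(0.4393) = 2*0.4393 - 1 = -0.1214
Step 3: Compute Lagrangian.
L = 2.3579 + 10*-0.1214 = 1.1439


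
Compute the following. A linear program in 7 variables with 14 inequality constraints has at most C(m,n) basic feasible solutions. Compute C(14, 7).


Each vertex corresponds to some choice of n active constraints out of m, so the number of vertices is at most C(m, n) = m! / (n!(m-n)!).
m = 14, n = 7
Numerator: 14 * 13 * 12 * 11 * 10 * 9 * 8
Denominator: 7! = 5040
C(14, 7) = 3432


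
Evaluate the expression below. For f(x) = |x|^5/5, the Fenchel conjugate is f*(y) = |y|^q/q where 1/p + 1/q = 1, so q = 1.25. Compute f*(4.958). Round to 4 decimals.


The conjugate exponent q satisfies 1/p + 1/q = 1.
p = 5, so q = 5/(5 - 1) = 1.25
|y|^q = 4.958^1.25 = 7.3983
f*(4.958) = 7.3983 / 1.25 = 5.9187


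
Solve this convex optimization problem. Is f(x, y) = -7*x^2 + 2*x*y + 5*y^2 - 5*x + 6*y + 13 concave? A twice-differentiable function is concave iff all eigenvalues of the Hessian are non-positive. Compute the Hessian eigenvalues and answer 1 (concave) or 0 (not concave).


The Hessian of f(x,y) = -7*x^2 + 2*x*y + 5*y^2 - 5*x + 6*y + 13 is:
H = [[-14, 2], [2, 10]]
Trace = -14 + 10 = -4
Determinant = -14*10 - (2)^2 = -144
Discriminant = (-4)^2 - 4*-144 = 592.0
Eigenvalues: lambda_1 = -14.1655, lambda_2 = 10.1655
The function is not concave.

0


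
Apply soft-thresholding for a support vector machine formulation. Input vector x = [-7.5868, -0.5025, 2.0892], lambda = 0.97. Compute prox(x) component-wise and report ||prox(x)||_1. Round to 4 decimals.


Soft-thresholding with lambda = 0.97:
prox(-7.5868) = sign(-7.5868)*max(|-7.5868| - 0.97, 0) = -6.6168
prox(-0.5025) = sign(-0.5025)*max(|-0.5025| - 0.97, 0) = 0.0
prox(2.0892) = sign(2.0892)*max(|2.0892| - 0.97, 0) = 1.1192
prox(x) = [-6.6168, 0.0, 1.1192]
||prox(x)||_1 = 6.6168 + 0.0 + 1.1192 = 7.736


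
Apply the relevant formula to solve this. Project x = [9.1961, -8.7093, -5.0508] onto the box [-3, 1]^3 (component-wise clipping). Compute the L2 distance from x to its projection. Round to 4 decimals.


Project each component onto [-3, 1].
clip(9.1961) = 1.0, clip(-8.7093) = -3.0, clip(-5.0508) = -3.0
Projection = [1.0, -3.0, -3.0]
Squared diffs: [67.1761, 32.5961, 4.2058]
Distance = sqrt(103.978) = 10.197


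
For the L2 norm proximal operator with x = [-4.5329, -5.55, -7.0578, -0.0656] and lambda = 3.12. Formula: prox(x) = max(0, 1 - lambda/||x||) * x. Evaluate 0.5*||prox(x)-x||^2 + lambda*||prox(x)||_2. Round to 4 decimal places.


Step 1: Compute ||x||.
||x|| = 10.0582
Step 2: Compute scaling factor.
scale = max(0, 1 - 3.12/10.0582) = 0.6898
Step 3: prox(x) = [-3.1268, -3.8284, -4.8685, -0.0453]
||prox(x)|| = 6.9382
Step 4: Proximal objective.
0.5*||prox-x||^2 = 4.8672
lambda*||prox|| = 21.6472
Total = 26.5143


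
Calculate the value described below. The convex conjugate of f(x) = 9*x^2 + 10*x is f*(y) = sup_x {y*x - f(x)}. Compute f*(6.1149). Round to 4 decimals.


f*(y) = sup_x {y*x - a*x^2 - b*x} = sup_x {(y-b)*x - a*x^2}
FOC: (y - b) - 2a*x = 0 => x* = (y - b)/(2a)
x* = (6.1149 - 10)/(2*9) = -0.2158
f*(6.1149) = (y-b)^2/(4a) = (6.1149 - 10)^2/(4*9)
= 15.094/36 = 0.4193


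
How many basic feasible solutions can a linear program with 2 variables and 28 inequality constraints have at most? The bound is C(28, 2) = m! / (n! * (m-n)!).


Each vertex corresponds to some choice of n active constraints out of m, so the number of vertices is at most C(m, n) = m! / (n!(m-n)!).
m = 28, n = 2
Numerator: 28 * 27
Denominator: 2! = 2
C(28, 2) = 378


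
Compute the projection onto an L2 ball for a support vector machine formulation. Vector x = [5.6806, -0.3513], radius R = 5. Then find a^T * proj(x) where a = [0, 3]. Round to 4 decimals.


Step 1: Compute ||x|| (intermediates to 6 decimals).
||x|| = sqrt(5.6806^2 + (-0.3513)^2) = 5.691452
Step 2: Project.
Since ||x|| > R, scale = R/||x|| = 5/5.691452 = 0.87851, proj(x) = scale * x
proj(x) = [4.990464, -0.308621]
Step 3: Dot product.
a^T * proj(x) = 0*4.990464 + 3*(-0.308621) = -0.9259


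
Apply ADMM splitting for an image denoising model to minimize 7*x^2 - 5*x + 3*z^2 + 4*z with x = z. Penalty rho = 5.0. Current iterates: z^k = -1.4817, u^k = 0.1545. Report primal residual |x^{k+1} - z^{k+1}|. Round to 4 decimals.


ADMM iteration with rho = 5.0, z^k = -1.4817, u^k = 0.1545
Step 1: x-update.
Minimize 7*x^2 - 5*x + (5.0/2)*(x + 1.4817 + 0.1545)^2
FOC: (2*7 + 5.0)*x = 5 + 5.0*(-1.4817 - 0.1545)
x^{k+1} = -0.1674
Step 2: z-update.
Minimize 3*z^2 + 4*z + (5.0/2)*(-0.1674 - z + 0.1545)^2
FOC: (2*3 + 5.0)*z = -4 + 5.0*(-0.1674 + 0.1545)
z^{k+1} = -0.3695
Step 3: u-update.
u^{k+1} = 0.1545 - 0.1674 + 0.3695 = 0.3566
Step 4: Primal residual = |-0.1674 + 0.3695| = 0.2021


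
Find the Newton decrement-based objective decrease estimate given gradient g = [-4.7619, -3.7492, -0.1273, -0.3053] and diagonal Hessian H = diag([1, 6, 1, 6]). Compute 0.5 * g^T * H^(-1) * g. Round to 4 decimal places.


Step 1: H is diagonal, so H^(-1) * g = [-4.7619, -0.6249, -0.1273, -0.0509].
Step 2: g^T H^(-1) g = sum_i g_i^2 / H_ii
  = (-4.7619)^2/1 + (-3.7492)^2/6 + (-0.1273)^2/1 + (-0.3053)^2/6
  = 22.6757 + 2.3428 + 0.0162 + 0.0155 = 25.0502
Step 3: Objective decrease = 0.5 * g^T H^(-1) g = 12.5251


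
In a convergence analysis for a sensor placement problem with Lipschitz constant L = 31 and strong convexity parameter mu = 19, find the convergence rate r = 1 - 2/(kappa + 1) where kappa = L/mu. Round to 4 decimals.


Step 1: Compute the condition number.
kappa = L/mu = 31/19 = 1.6316
Step 2: Compute the convergence rate.
r = 1 - 2/(kappa + 1) = 1 - 2*mu/(L + mu) = (L - mu)/(L + mu) = 12/50 = 0.24


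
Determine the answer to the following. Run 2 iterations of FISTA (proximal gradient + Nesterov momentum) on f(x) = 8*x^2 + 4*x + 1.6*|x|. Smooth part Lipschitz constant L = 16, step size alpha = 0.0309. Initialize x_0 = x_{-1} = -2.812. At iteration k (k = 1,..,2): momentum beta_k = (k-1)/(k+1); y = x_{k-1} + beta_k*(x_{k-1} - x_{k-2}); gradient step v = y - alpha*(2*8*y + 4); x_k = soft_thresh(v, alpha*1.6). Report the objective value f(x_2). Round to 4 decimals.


FISTA on f(x) = 8*x^2 + 4*x + 1.6*|x|
L = 16, alpha = 0.0309
Iteration 1: beta = 0.0, y = -2.812 + 0.0*(-2.812 + 2.812) = -2.812
  grad(y) = -40.992, v = y - alpha*grad = -1.5453
  prox(v) = soft_thresh(-1.5453, 0.0494) = -1.4959
Iteration 2: beta = 0.3333, y = -1.4959 + 0.3333*(-1.4959 + 2.812) = -1.0572
  grad(y) = -12.9154, v = y - alpha*grad = -0.6581
  prox(v) = soft_thresh(-0.6581, 0.0494) = -0.6087
f(x_2) = 8*(-0.6087)^2 + 4*(-0.6087) + 1.6*|-0.6087| = 1.5031


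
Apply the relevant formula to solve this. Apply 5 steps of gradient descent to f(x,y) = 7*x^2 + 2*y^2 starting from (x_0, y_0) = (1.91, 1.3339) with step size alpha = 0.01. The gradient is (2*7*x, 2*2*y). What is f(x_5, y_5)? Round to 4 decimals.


Gradient descent on f(x,y) = 7*x^2 + 2*y^2.
Starting point: (1.91, 1.3339), alpha = 0.01
Step 1: grad_x = 2*7*1.91 = 26.74, grad_y = 2*2*1.3339 = 5.3356
  x_1 = 1.91 - 0.01*26.74 = 1.6426
  y_1 = 1.3339 - 0.01*5.3356 = 1.2805
Step 2: grad_x = 2*7*1.6426 = 22.9964, grad_y = 2*2*1.2805 = 5.1222
  x_2 = 1.6426 - 0.01*22.9964 = 1.4126
  y_2 = 1.2805 - 0.01*5.1222 = 1.2293
Step 3: grad_x = 2*7*1.4126 = 19.7769, grad_y = 2*2*1.2293 = 4.9173
  x_3 = 1.4126 - 0.01*19.7769 = 1.2149
  y_3 = 1.2293 - 0.01*4.9173 = 1.1801
Step 4: grad_x = 2*7*1.2149 = 17.0081, grad_y = 2*2*1.1801 = 4.7206
  x_4 = 1.2149 - 0.01*17.0081 = 1.0448
  y_4 = 1.1801 - 0.01*4.7206 = 1.1329
Step 5: grad_x = 2*7*1.0448 = 14.627, grad_y = 2*2*1.1329 = 4.5318
  x_5 = 1.0448 - 0.01*14.627 = 0.8985
  y_5 = 1.1329 - 0.01*4.5318 = 1.0876
f(0.8985, 1.0876) = 7*0.8985^2 + 2*1.0876^2 = 8.0172


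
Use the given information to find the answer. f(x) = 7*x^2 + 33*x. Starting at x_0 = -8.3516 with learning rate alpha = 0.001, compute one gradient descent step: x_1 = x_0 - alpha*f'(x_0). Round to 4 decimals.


We compute the gradient at x_0 and apply the update.
f'(x) = 14*x + 33
f'(-8.3516) = 14*-8.3516 + 33 = -83.9224
x_1 = -8.3516 - 0.001*-83.9224 = -8.2677


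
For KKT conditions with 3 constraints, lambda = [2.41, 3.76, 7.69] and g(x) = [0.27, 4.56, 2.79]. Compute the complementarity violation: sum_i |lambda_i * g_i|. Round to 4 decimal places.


KKT complementary slackness check:
lambda_1 * g_1 = 2.41 * 0.27 = 0.6507
lambda_2 * g_2 = 3.76 * 4.56 = 17.1456
lambda_3 * g_3 = 7.69 * 2.79 = 21.4551
Total violation = 0.6507 + 17.1456 + 21.4551 = 39.2514


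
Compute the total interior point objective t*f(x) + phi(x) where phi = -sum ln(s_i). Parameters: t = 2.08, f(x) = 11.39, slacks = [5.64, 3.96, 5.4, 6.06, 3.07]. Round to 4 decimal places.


Step 1: Compute log-barrier.
ln values: [1.7299, 1.3762, 1.6864, 1.8017, 1.1217]
phi = -(1.7299 + 1.3762 + 1.6864 + 1.8017 + 1.1217) = -7.7159
Step 2: Compute augmented objective.
t*f(x) = 2.08*11.39 = 23.6912
Total = 23.6912 - 7.7159 = 15.9753


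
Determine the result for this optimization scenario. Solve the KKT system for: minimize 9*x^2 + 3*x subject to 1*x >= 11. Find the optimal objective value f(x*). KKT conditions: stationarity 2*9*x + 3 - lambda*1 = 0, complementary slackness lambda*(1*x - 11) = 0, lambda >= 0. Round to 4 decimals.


Step 1: Try lambda = 0 (constraint inactive).
x_unc = -3/(2*9) = -0.1667
Check: 1*-0.1667 = -0.1667 < 11 -- violated!
Step 2: Constraint must be active: 1*x = 11
x* = 11/1 = 11.0
lambda = (2*9*11.0 + 3)/1 = 201.0
Step 3: Compute optimal value.
f(x*) = 9*11.0^2 + 3*11.0 = 1122.0


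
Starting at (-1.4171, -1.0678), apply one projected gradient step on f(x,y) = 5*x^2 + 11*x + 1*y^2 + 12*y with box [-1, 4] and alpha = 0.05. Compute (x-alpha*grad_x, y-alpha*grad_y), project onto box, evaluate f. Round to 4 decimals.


Step 1: Compute gradient at (-1.4171, -1.0678).
grad_x = 2*5*-1.4171 + 11 = -3.171
grad_y = 2*1*-1.0678 + 12 = 9.8644
Step 2: Gradient step.
x_raw = -1.4171 - 0.05*-3.171 = -1.2586
y_raw = -1.0678 - 0.05*9.8644 = -1.561
Step 3: Project onto [-1, 4].
x_proj = clip(-1.2586) = -1.0
y_proj = clip(-1.561) = -1.0
Step 4: Evaluate f.
f(-1.0, -1.0) = -17.0


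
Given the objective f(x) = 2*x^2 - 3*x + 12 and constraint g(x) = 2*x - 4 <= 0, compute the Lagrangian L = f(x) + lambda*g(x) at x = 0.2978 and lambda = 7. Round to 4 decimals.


Step 1: Evaluate f(x).
f(0.2978) = 2*0.2978^2 - 3*0.2978 + 12 = 11.284
Step 2: Evaluate g(x).
g(0.2978) = 2*0.2978 - 4 = -3.4044
Step 3: Compute Lagrangian.
L = 11.284 + 7*-3.4044 = -12.5468


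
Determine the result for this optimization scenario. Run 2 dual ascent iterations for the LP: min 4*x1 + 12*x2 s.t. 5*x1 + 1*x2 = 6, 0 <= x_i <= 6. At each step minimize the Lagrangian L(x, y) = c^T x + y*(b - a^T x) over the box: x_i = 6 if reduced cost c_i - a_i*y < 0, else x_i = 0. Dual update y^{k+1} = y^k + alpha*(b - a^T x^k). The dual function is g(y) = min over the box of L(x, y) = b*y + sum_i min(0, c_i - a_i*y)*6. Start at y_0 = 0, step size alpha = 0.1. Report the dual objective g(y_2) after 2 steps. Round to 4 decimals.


Dual ascent for LP: min 4*x1 + 12*x2, 5*x1 + 1*x2 = 6, 0 <= x_i <= 6
Step 1: y^k = 0.0, reduced costs: (4.0, 12.0)
  x^k = (0.0, 0.0), subgradient = b - a^T x = 6.0
  y^{k+1} = 0.0 + 0.1*6.0 = 0.6
Step 2: y^k = 0.6, reduced costs: (1.0, 11.4)
  x^k = (0.0, 0.0), subgradient = b - a^T x = 6.0
  y^{k+1} = 0.6 + 0.1*6.0 = 1.2
Dual objective at y_2 = 1.2: reduced costs (-2.0, 10.8), box minimizer x = (6.0, 0.0)
g(y_2) = b*y + (c1 - a1*y)*x1 + (c2 - a2*y)*x2 = 6*1.2 + (-2.0)*6.0 + 10.8*0.0 = 7.2 - 12.0 + 0.0 = -4.8


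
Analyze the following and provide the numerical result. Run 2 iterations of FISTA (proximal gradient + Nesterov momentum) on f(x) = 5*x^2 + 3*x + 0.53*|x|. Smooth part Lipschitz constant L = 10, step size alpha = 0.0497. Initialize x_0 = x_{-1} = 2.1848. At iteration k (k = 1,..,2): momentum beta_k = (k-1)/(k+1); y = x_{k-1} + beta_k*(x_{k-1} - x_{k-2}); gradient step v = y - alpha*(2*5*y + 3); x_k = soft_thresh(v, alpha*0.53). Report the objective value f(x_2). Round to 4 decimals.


FISTA on f(x) = 5*x^2 + 3*x + 0.53*|x|
L = 10, alpha = 0.0497
Iteration 1: beta = 0.0, y = 2.1848 + 0.0*(2.1848 - 2.1848) = 2.1848
  grad(y) = 24.848, v = y - alpha*grad = 0.9499
  prox(v) = soft_thresh(0.9499, 0.0263) = 0.9235
Iteration 2: beta = 0.3333, y = 0.9235 + 0.3333*(0.9235 - 2.1848) = 0.5031
  grad(y) = 8.0308, v = y - alpha*grad = 0.104
  prox(v) = soft_thresh(0.104, 0.0263) = 0.0776
f(x_2) = 5*0.0776^2 + 3*0.0776 + 0.53*|0.0776| = 0.3041


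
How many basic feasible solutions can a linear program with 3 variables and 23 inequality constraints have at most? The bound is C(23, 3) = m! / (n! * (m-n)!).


Each vertex corresponds to some choice of n active constraints out of m, so the number of vertices is at most C(m, n) = m! / (n!(m-n)!).
m = 23, n = 3
Numerator: 23 * 22 * 21
Denominator: 3! = 6
C(23, 3) = 1771
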